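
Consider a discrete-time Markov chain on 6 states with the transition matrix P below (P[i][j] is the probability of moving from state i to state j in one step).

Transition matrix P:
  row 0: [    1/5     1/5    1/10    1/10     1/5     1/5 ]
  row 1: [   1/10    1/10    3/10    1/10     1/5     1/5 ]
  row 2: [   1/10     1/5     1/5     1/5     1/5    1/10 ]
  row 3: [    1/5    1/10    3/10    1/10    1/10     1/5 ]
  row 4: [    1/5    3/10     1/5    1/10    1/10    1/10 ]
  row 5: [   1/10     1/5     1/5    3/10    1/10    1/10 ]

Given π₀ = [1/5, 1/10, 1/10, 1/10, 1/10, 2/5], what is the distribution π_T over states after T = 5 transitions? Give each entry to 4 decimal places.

π = [0.1451, 0.1821, 0.2188, 0.1515, 0.1546, 0.1478]

t=0: π = [0.2000, 0.1000, 0.1000, 0.1000, 0.1000, 0.4000]
t=1: π = [0.1400, 0.1900, 0.2000, 0.1900, 0.1400, 0.1400]
t=2: π = [0.1470, 0.1760, 0.2240, 0.1480, 0.1530, 0.1520]
t=3: π = [0.1448, 0.1829, 0.2177, 0.1528, 0.1547, 0.1471]
t=4: π = [0.1452, 0.1819, 0.2191, 0.1512, 0.1545, 0.1481]
t=5: π = [0.1451, 0.1821, 0.2188, 0.1515, 0.1546, 0.1478]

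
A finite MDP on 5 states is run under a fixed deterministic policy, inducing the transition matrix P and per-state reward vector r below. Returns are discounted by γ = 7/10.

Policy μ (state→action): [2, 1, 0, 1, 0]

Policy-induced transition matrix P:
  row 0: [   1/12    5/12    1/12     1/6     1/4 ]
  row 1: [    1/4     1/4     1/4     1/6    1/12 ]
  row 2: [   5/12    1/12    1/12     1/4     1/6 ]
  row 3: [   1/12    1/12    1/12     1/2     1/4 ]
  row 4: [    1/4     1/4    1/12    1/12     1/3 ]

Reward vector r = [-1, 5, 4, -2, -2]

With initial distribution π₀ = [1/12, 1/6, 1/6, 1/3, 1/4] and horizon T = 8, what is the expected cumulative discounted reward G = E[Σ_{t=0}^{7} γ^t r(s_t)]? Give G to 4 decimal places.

t=0: π = [0.0833, 0.1667, 0.1667, 0.3333, 0.2500], E[r] = 0.2500, γ^t·E[r] = 0.250000, running G = 0.250000
t=1: π = [0.2083, 0.1806, 0.1111, 0.2708, 0.2292], E[r] = 0.1389, γ^t·E[r] = 0.097222, running G = 0.347222
t=2: π = [0.1887, 0.2211, 0.1134, 0.2471, 0.2297], E[r] = 0.4167, γ^t·E[r] = 0.204167, running G = 0.551389
t=3: π = [0.1963, 0.2214, 0.1202, 0.2393, 0.2228], E[r] = 0.4668, γ^t·E[r] = 0.160120, running G = 0.711508
t=4: π = [0.1974, 0.2228, 0.1202, 0.2379, 0.2217], E[r] = 0.4783, γ^t·E[r] = 0.114847, running G = 0.826356
t=5: π = [0.1975, 0.2232, 0.1205, 0.2375, 0.2213], E[r] = 0.4828, γ^t·E[r] = 0.081145, running G = 0.907501
t=6: π = [0.1976, 0.2233, 0.1205, 0.2374, 0.2212], E[r] = 0.4836, γ^t·E[r] = 0.056890, running G = 0.964391
t=7: π = [0.1976, 0.2233, 0.1205, 0.2374, 0.2212], E[r] = 0.4837, γ^t·E[r] = 0.039836, running G = 1.004227

G = 1.0042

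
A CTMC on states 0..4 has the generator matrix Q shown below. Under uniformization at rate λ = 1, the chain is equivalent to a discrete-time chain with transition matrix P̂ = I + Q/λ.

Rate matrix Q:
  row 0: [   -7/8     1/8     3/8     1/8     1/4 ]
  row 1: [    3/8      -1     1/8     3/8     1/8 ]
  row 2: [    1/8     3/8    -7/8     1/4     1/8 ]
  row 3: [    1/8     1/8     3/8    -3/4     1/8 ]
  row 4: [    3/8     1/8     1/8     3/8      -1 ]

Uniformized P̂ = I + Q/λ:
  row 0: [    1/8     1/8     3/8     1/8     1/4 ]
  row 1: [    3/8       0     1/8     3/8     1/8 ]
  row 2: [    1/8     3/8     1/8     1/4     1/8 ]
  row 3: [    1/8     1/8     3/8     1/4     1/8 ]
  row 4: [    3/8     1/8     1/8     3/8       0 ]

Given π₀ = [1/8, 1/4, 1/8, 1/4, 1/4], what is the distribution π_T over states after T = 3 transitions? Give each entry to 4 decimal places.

t=0: π = [0.1250, 0.2500, 0.1250, 0.2500, 0.2500]
t=1: π = [0.2500, 0.1250, 0.2188, 0.2969, 0.1094]
t=2: π = [0.1836, 0.1641, 0.2617, 0.2480, 0.1426]
t=3: π = [0.2017, 0.1699, 0.2329, 0.2654, 0.1301]

π = [0.2017, 0.1699, 0.2329, 0.2654, 0.1301]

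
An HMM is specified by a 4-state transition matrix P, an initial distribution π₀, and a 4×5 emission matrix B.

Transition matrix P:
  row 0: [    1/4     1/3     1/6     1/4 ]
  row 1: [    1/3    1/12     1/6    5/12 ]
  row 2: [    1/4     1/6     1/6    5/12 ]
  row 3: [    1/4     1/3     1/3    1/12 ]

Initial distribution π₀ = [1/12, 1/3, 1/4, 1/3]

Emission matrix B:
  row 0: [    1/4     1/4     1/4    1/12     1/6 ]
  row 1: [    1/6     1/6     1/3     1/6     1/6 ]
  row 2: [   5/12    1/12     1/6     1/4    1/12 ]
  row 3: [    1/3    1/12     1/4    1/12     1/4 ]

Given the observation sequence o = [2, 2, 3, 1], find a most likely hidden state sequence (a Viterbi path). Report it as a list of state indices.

path = [1, 3, 2, 0]

t=0: δ = [2.083e-02, 1.111e-01, 4.167e-02, 8.333e-02]  (obs o_0=2)
t=1: δ = [9.259e-03, 9.259e-03, 4.630e-03, 1.157e-02]  ψ = [1, 3, 3, 1]  (obs o_1=2)
t=2: δ = [2.572e-04, 6.430e-04, 9.645e-04, 3.215e-04]  ψ = [1, 3, 3, 1]  (obs o_2=3)
t=3: δ = [6.028e-05, 2.679e-05, 1.340e-05, 3.349e-05]  ψ = [2, 2, 2, 2]  (obs o_3=1)
backtrack: best end state = 0; path = [1, 3, 2, 0]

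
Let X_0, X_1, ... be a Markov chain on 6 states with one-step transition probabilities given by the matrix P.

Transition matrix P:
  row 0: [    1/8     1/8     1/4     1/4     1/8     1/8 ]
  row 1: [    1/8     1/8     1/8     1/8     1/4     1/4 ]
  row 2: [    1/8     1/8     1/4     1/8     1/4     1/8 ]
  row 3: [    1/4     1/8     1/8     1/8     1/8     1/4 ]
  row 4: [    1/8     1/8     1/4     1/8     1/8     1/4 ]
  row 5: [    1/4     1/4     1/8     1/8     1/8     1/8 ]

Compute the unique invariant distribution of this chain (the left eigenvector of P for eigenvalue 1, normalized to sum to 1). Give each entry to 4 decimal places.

π = [0.1660, 0.1478, 0.1905, 0.1458, 0.1673, 0.1826]

Balance equations π_j = Σ_i π_i·P[i][j]:
  π_0 = 1/8·π_0 + 1/8·π_1 + 1/8·π_2 + 1/4·π_3 + 1/8·π_4 + 1/4·π_5
  π_1 = 1/8·π_0 + 1/8·π_1 + 1/8·π_2 + 1/8·π_3 + 1/8·π_4 + 1/4·π_5
  π_2 = 1/4·π_0 + 1/8·π_1 + 1/4·π_2 + 1/8·π_3 + 1/4·π_4 + 1/8·π_5
  π_3 = 1/4·π_0 + 1/8·π_1 + 1/8·π_2 + 1/8·π_3 + 1/8·π_4 + 1/8·π_5
  π_4 = 1/8·π_0 + 1/4·π_1 + 1/4·π_2 + 1/8·π_3 + 1/8·π_4 + 1/8·π_5
  normalize: π_0 + π_1 + π_2 + π_3 + π_4 + π_5 = 1
Solving the linear system gives exactly π = [401/2415, 17/115, 4/21, 352/2415, 404/2415, 21/115].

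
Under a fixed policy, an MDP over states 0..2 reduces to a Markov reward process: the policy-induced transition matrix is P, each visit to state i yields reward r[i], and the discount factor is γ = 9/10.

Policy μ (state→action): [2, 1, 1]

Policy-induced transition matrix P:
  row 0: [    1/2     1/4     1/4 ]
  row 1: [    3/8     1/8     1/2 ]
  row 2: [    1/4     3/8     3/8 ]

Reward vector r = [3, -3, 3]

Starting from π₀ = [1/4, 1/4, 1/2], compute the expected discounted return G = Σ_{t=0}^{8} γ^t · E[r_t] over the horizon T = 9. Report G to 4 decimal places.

G = 8.7071

t=0: π = [0.2500, 0.2500, 0.5000], E[r] = 1.5000, γ^t·E[r] = 1.500000, running G = 1.500000
t=1: π = [0.3438, 0.2813, 0.3750], E[r] = 1.3125, γ^t·E[r] = 1.181250, running G = 2.681250
t=2: π = [0.3711, 0.2617, 0.3672], E[r] = 1.4297, γ^t·E[r] = 1.158047, running G = 3.839297
t=3: π = [0.3755, 0.2632, 0.3613], E[r] = 1.4209, γ^t·E[r] = 1.035835, running G = 4.875132
t=4: π = [0.3768, 0.2623, 0.3610], E[r] = 1.4264, γ^t·E[r] = 0.935856, running G = 5.810987
t=5: π = [0.3770, 0.2623, 0.3607], E[r] = 1.4260, γ^t·E[r] = 0.842027, running G = 6.653014
t=6: π = [0.3770, 0.2623, 0.3607], E[r] = 1.4262, γ^t·E[r] = 0.757961, running G = 7.410975
t=7: π = [0.3770, 0.2623, 0.3607], E[r] = 1.4262, γ^t·E[r] = 0.682156, running G = 8.093130
t=8: π = [0.3770, 0.2623, 0.3607], E[r] = 1.4262, γ^t·E[r] = 0.613945, running G = 8.707076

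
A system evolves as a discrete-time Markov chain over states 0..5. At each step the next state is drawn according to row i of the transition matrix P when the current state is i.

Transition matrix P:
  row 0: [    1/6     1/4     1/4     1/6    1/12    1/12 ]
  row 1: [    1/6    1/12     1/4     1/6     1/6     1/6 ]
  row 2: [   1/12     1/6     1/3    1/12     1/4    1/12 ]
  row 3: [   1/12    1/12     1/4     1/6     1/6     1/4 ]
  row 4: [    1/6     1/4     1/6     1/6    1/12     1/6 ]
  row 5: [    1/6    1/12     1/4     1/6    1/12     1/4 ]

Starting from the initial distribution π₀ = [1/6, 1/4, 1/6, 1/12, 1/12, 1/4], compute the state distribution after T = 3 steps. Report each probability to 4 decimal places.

t=0: π = [0.1667, 0.2500, 0.1667, 0.0833, 0.0833, 0.2500]
t=1: π = [0.1458, 0.1389, 0.2569, 0.1528, 0.1389, 0.1667]
t=2: π = [0.1325, 0.1522, 0.2598, 0.1453, 0.1505, 0.1597]
t=3: π = [0.1329, 0.1522, 0.2591, 0.1450, 0.1514, 0.1594]

π = [0.1329, 0.1522, 0.2591, 0.1450, 0.1514, 0.1594]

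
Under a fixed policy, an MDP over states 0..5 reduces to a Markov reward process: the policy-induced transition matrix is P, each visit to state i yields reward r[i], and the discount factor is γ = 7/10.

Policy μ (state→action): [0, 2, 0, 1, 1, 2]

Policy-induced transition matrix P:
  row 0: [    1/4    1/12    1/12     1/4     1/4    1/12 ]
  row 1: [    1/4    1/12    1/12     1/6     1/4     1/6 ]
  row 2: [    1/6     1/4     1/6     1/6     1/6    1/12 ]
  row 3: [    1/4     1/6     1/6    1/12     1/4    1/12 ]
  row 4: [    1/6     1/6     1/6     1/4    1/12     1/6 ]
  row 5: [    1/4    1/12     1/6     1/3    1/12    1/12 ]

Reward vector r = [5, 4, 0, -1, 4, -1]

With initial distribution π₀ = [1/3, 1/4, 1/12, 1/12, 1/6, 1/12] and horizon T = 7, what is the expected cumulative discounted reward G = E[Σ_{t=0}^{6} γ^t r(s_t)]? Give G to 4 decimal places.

t=0: π = [0.3333, 0.2500, 0.0833, 0.0833, 0.1667, 0.0833], E[r] = 3.1667, γ^t·E[r] = 3.166667, running G = 3.166667
t=1: π = [0.2292, 0.1181, 0.1181, 0.2153, 0.2014, 0.1181], E[r] = 2.0903, γ^t·E[r] = 1.463194, running G = 4.629861
t=2: π = [0.2234, 0.1377, 0.1377, 0.2043, 0.1869, 0.1100], E[r] = 2.1013, γ^t·E[r] = 1.029624, running G = 5.659485
t=3: π = [0.2229, 0.1389, 0.1366, 0.2022, 0.1890, 0.1104], E[r] = 2.1139, γ^t·E[r] = 0.725071, running G = 6.384555
t=4: π = [0.2229, 0.1387, 0.1365, 0.2026, 0.1887, 0.1107], E[r] = 2.1108, γ^t·E[r] = 0.506792, running G = 6.891347
t=5: π = [0.2229, 0.1387, 0.1365, 0.2025, 0.1887, 0.1106], E[r] = 2.1110, γ^t·E[r] = 0.354799, running G = 7.246146
t=6: π = [0.2229, 0.1387, 0.1365, 0.2025, 0.1887, 0.1106], E[r] = 2.1110, γ^t·E[r] = 0.248360, running G = 7.494507

G = 7.4945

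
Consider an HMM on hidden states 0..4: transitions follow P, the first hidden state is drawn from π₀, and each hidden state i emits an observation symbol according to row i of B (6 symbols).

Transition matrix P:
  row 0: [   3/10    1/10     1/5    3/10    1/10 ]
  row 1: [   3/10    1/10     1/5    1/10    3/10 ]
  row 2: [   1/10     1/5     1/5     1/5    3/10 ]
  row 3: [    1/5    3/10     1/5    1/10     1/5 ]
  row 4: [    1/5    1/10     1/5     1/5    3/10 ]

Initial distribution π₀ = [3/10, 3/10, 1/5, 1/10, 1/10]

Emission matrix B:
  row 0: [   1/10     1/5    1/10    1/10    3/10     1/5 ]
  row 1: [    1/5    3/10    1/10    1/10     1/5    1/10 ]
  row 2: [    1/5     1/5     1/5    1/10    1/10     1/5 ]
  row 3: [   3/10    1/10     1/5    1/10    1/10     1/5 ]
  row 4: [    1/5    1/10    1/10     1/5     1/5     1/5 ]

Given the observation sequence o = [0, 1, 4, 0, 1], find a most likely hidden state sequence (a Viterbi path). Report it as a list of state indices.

path = [1, 0, 0, 3, 1]

t=0: δ = [3.000e-02, 6.000e-02, 4.000e-02, 3.000e-02, 2.000e-02]  (obs o_0=0)
t=1: δ = [3.600e-03, 2.700e-03, 2.400e-03, 9.000e-04, 1.800e-03]  ψ = [1, 3, 1, 0, 1]  (obs o_1=1)
t=2: δ = [3.240e-04, 9.600e-05, 7.200e-05, 1.080e-04, 1.620e-04]  ψ = [0, 2, 0, 0, 1]  (obs o_2=4)
t=3: δ = [9.720e-06, 6.480e-06, 1.296e-05, 2.916e-05, 9.720e-06]  ψ = [0, 0, 0, 0, 4]  (obs o_3=0)
t=4: δ = [1.166e-06, 2.624e-06, 1.166e-06, 2.916e-07, 5.832e-07]  ψ = [3, 3, 3, 0, 3]  (obs o_4=1)
backtrack: best end state = 1; path = [1, 0, 0, 3, 1]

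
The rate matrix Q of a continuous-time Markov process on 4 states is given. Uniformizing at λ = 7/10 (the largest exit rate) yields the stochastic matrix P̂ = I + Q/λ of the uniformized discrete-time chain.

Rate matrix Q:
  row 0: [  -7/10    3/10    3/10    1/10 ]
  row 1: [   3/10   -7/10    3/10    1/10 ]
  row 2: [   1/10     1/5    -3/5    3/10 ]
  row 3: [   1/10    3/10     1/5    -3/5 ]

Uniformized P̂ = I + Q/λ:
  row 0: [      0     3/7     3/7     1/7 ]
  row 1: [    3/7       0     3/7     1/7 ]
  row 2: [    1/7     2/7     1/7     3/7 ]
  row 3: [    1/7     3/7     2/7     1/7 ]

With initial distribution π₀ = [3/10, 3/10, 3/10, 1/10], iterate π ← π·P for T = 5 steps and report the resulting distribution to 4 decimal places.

π = [0.1923, 0.2693, 0.3077, 0.2308]

t=0: π = [0.3000, 0.3000, 0.3000, 0.1000]
t=1: π = [0.1857, 0.2571, 0.3286, 0.2286]
t=2: π = [0.1898, 0.2714, 0.3020, 0.2367]
t=3: π = [0.1933, 0.2691, 0.3085, 0.2292]
t=4: π = [0.1921, 0.2692, 0.3077, 0.2310]
t=5: π = [0.1923, 0.2693, 0.3077, 0.2308]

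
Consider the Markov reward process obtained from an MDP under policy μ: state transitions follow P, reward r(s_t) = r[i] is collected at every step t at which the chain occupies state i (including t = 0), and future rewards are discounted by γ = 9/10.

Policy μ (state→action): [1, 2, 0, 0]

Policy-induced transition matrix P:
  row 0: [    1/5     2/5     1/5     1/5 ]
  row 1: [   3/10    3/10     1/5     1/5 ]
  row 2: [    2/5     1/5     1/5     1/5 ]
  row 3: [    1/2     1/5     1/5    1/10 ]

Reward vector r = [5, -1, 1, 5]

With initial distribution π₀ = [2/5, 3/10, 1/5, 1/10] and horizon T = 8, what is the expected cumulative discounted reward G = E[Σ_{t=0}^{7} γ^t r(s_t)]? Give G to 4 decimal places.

G = 13.7603

t=0: π = [0.4000, 0.3000, 0.2000, 0.1000], E[r] = 2.4000, γ^t·E[r] = 2.400000, running G = 2.400000
t=1: π = [0.3000, 0.3100, 0.2000, 0.1900], E[r] = 2.3400, γ^t·E[r] = 2.106000, running G = 4.506000
t=2: π = [0.3280, 0.2910, 0.2000, 0.1810], E[r] = 2.4540, γ^t·E[r] = 1.987740, running G = 6.493740
t=3: π = [0.3234, 0.2947, 0.2000, 0.1819], E[r] = 2.4318, γ^t·E[r] = 1.772782, running G = 8.266522
t=4: π = [0.3240, 0.2942, 0.2000, 0.1818], E[r] = 2.4351, γ^t·E[r] = 1.597669, running G = 9.864191
t=5: π = [0.3240, 0.2942, 0.2000, 0.1818], E[r] = 2.4347, γ^t·E[r] = 1.437644, running G = 11.301835
t=6: π = [0.3240, 0.2942, 0.2000, 0.1818], E[r] = 2.4347, γ^t·E[r] = 1.293908, running G = 12.595743
t=7: π = [0.3240, 0.2942, 0.2000, 0.1818], E[r] = 2.4347, γ^t·E[r] = 1.164514, running G = 13.760257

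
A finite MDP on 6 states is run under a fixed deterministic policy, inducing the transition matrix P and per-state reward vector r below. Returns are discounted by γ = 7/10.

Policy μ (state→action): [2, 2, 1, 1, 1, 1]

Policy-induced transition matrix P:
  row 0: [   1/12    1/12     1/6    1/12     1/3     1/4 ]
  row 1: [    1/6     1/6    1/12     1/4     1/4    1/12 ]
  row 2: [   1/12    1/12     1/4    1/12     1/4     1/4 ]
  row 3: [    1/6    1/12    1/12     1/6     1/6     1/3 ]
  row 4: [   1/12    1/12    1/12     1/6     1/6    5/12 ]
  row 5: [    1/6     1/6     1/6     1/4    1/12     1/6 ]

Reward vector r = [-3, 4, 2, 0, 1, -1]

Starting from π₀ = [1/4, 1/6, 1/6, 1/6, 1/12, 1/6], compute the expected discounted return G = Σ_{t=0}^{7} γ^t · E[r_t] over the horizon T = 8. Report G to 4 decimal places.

t=0: π = [0.2500, 0.1667, 0.1667, 0.1667, 0.0833, 0.1667], E[r] = 0.1667, γ^t·E[r] = 0.166667, running G = 0.166667
t=1: π = [0.1250, 0.1111, 0.1458, 0.1597, 0.2222, 0.2361], E[r] = 0.3472, γ^t·E[r] = 0.243056, running G = 0.409722
t=2: π = [0.1256, 0.1123, 0.1377, 0.1730, 0.1892, 0.2622], E[r] = 0.2749, γ^t·E[r] = 0.134693, running G = 0.544416
t=3: π = [0.1290, 0.1145, 0.1386, 0.1759, 0.1866, 0.2554], E[r] = 0.2797, γ^t·E[r] = 0.095923, running G = 0.640338
t=4: π = [0.1288, 0.1142, 0.1385, 0.1752, 0.1880, 0.2554], E[r] = 0.2797, γ^t·E[r] = 0.067154, running G = 0.707492
t=5: π = [0.1287, 0.1141, 0.1384, 0.1752, 0.1879, 0.2556], E[r] = 0.2795, γ^t·E[r] = 0.046971, running G = 0.754463
t=6: π = [0.1287, 0.1141, 0.1384, 0.1752, 0.1879, 0.2556], E[r] = 0.2795, γ^t·E[r] = 0.032882, running G = 0.787345
t=7: π = [0.1287, 0.1141, 0.1384, 0.1752, 0.1879, 0.2556], E[r] = 0.2795, γ^t·E[r] = 0.023017, running G = 0.810362

G = 0.8104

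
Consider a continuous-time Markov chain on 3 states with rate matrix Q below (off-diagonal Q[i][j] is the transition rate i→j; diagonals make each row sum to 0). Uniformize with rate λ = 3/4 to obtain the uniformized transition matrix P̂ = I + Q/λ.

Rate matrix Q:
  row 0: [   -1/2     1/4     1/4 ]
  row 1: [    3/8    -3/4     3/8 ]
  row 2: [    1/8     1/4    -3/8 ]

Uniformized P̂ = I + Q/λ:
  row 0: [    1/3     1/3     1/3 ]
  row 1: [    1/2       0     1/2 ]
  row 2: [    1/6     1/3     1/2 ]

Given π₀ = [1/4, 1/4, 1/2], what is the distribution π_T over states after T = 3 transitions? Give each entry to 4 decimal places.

π = [0.2998, 0.2500, 0.4502]

t=0: π = [0.2500, 0.2500, 0.5000]
t=1: π = [0.2917, 0.2500, 0.4583]
t=2: π = [0.2986, 0.2500, 0.4514]
t=3: π = [0.2998, 0.2500, 0.4502]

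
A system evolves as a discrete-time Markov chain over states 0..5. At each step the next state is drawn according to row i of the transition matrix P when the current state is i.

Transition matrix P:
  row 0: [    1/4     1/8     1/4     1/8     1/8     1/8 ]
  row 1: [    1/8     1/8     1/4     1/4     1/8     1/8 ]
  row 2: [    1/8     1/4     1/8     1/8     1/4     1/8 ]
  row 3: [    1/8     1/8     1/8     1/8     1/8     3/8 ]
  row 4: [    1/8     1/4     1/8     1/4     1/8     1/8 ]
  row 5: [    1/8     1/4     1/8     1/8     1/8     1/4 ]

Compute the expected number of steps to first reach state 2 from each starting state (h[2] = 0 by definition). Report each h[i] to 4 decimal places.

First-step conditioning: h[2] = 0; for i ≠ 2, h[i] = 1 + Σ_k P[i][k]·h[k].
  h[0] = 1 + 1/4·h[0] + 1/8·h[1] + 1/8·h[3] + 1/8·h[4] + 1/8·h[5]
  h[1] = 1 + 1/8·h[0] + 1/8·h[1] + 1/4·h[3] + 1/8·h[4] + 1/8·h[5]
  h[3] = 1 + 1/8·h[0] + 1/8·h[1] + 1/8·h[3] + 1/8·h[4] + 3/8·h[5]
  h[4] = 1 + 1/8·h[0] + 1/4·h[1] + 1/4·h[3] + 1/8·h[4] + 1/8·h[5]
  h[5] = 1 + 1/8·h[0] + 1/4·h[1] + 1/8·h[3] + 1/8·h[4] + 1/4·h[5]
Solving the 5×5 linear system over states ≠ 2 gives exactly h = [28544/5441, 29120/5441, 0, 33152/5441, 32760/5441, 32704/5441] (h[2] = 0 is the target).

h = [5.2461, 5.3520, 0.0000, 6.0930, 6.0210, 6.0107]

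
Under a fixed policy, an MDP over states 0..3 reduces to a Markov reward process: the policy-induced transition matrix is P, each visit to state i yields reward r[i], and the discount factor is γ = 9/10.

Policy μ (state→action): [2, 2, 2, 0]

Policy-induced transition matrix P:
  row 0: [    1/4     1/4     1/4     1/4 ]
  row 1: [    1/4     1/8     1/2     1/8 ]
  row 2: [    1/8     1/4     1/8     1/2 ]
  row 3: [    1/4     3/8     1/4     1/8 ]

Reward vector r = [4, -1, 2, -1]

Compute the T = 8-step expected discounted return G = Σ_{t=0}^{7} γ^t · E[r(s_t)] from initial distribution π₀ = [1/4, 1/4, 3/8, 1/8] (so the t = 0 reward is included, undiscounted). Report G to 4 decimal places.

G = 5.5643

t=0: π = [0.2500, 0.2500, 0.3750, 0.1250], E[r] = 1.3750, γ^t·E[r] = 1.375000, running G = 1.375000
t=1: π = [0.2031, 0.2344, 0.2656, 0.2969], E[r] = 0.8125, γ^t·E[r] = 0.731250, running G = 2.106250
t=2: π = [0.2168, 0.2578, 0.2754, 0.2500], E[r] = 0.9102, γ^t·E[r] = 0.737227, running G = 2.843477
t=3: π = [0.2156, 0.2490, 0.2800, 0.2554], E[r] = 0.9180, γ^t·E[r] = 0.669199, running G = 3.512676
t=4: π = [0.2150, 0.2508, 0.2773, 0.2570], E[r] = 0.9067, γ^t·E[r] = 0.594911, running G = 4.107587
t=5: π = [0.2153, 0.2508, 0.2780, 0.2558], E[r] = 0.9108, γ^t·E[r] = 0.537844, running G = 4.645430
t=6: π = [0.2152, 0.2506, 0.2779, 0.2562], E[r] = 0.9100, γ^t·E[r] = 0.483630, running G = 5.129061
t=7: π = [0.2153, 0.2507, 0.2779, 0.2561], E[r] = 0.9100, γ^t·E[r] = 0.435268, running G = 5.564329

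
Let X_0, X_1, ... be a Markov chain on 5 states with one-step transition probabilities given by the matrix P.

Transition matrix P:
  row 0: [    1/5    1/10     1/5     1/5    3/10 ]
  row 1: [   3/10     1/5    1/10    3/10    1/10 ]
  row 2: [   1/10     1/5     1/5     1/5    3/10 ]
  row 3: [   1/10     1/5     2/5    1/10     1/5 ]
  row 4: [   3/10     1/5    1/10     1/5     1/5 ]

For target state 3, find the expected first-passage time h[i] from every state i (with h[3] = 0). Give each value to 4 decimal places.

h = [4.6381, 4.1375, 4.5881, 0.0000, 4.5972]

First-step conditioning: h[3] = 0; for i ≠ 3, h[i] = 1 + Σ_k P[i][k]·h[k].
  h[0] = 1 + 1/5·h[0] + 1/10·h[1] + 1/5·h[2] + 3/10·h[4]
  h[1] = 1 + 3/10·h[0] + 1/5·h[1] + 1/10·h[2] + 1/10·h[4]
  h[2] = 1 + 1/10·h[0] + 1/5·h[1] + 1/5·h[2] + 3/10·h[4]
  h[4] = 1 + 3/10·h[0] + 1/5·h[1] + 1/10·h[2] + 1/5·h[4]
Solving the 4×4 linear system over states ≠ 3 gives exactly h = [10190/2197, 9090/2197, 10080/2197, 0, 10100/2197] (h[3] = 0 is the target).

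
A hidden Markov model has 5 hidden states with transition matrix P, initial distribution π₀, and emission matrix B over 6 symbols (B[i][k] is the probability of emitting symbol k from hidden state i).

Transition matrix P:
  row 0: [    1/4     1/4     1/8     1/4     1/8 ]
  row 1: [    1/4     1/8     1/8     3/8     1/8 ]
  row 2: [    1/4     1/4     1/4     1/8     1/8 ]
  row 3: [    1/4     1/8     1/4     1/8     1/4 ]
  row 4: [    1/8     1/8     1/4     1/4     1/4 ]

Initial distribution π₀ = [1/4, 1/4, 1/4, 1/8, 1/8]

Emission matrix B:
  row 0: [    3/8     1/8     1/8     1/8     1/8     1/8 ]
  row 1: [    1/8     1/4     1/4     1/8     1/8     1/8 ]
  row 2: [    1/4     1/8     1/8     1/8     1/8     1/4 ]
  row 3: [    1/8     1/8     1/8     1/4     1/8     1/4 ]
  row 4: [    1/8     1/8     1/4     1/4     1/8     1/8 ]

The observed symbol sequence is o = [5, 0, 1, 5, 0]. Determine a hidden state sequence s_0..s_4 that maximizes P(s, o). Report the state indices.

t=0: δ = [3.125e-02, 3.125e-02, 6.250e-02, 3.125e-02, 1.562e-02]  (obs o_0=5)
t=1: δ = [5.859e-03, 1.953e-03, 3.906e-03, 1.465e-03, 9.766e-04]  ψ = [2, 2, 2, 1, 2]  (obs o_1=0)
t=2: δ = [1.831e-04, 3.662e-04, 1.221e-04, 1.831e-04, 9.155e-05]  ψ = [0, 0, 2, 0, 0]  (obs o_2=1)
t=3: δ = [1.144e-05, 5.722e-06, 1.144e-05, 3.433e-05, 5.722e-06]  ψ = [1, 0, 1, 1, 1]  (obs o_3=5)
t=4: δ = [3.219e-06, 5.364e-07, 2.146e-06, 5.364e-07, 1.073e-06]  ψ = [3, 3, 3, 3, 3]  (obs o_4=0)
backtrack: best end state = 0; path = [2, 0, 1, 3, 0]

path = [2, 0, 1, 3, 0]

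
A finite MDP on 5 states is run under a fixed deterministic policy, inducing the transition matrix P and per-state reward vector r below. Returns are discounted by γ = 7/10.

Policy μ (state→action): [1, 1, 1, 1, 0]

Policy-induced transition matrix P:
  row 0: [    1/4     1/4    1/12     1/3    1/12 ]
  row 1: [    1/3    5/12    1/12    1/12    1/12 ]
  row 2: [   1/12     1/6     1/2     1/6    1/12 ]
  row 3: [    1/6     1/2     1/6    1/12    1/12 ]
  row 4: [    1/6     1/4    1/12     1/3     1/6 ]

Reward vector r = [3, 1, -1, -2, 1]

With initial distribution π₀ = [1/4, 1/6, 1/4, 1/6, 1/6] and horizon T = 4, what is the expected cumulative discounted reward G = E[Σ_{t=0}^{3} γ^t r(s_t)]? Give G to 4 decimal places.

t=0: π = [0.2500, 0.1667, 0.2500, 0.1667, 0.1667], E[r] = 0.5000, γ^t·E[r] = 0.500000, running G = 0.500000
t=1: π = [0.1944, 0.2986, 0.2014, 0.2083, 0.0972], E[r] = 0.3611, γ^t·E[r] = 0.252778, running G = 0.752778
t=2: π = [0.2159, 0.3351, 0.1846, 0.1730, 0.0914], E[r] = 0.5434, γ^t·E[r] = 0.266267, running G = 1.019045
t=3: π = [0.2251, 0.3337, 0.1747, 0.1755, 0.0910], E[r] = 0.5743, γ^t·E[r] = 0.196974, running G = 1.216019

G = 1.2160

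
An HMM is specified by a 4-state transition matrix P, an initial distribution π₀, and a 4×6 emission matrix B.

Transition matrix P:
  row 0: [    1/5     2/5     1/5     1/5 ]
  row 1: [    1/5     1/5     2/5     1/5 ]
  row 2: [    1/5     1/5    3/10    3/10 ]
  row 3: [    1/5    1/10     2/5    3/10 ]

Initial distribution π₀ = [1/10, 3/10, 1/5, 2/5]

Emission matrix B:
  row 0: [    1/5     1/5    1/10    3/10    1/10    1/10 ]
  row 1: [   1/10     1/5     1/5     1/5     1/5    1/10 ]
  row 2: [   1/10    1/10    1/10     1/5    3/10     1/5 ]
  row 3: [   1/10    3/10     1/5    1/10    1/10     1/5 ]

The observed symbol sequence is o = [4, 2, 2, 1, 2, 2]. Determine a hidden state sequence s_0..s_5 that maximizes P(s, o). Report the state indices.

path = [2, 3, 3, 3, 3, 3]

t=0: δ = [1.000e-02, 6.000e-02, 6.000e-02, 4.000e-02]  (obs o_0=4)
t=1: δ = [1.200e-03, 2.400e-03, 2.400e-03, 3.600e-03]  ψ = [1, 1, 1, 2]  (obs o_1=2)
t=2: δ = [7.200e-05, 9.600e-05, 1.440e-04, 2.160e-04]  ψ = [3, 0, 3, 3]  (obs o_2=2)
t=3: δ = [8.640e-06, 5.760e-06, 8.640e-06, 1.944e-05]  ψ = [3, 0, 3, 3]  (obs o_3=1)
t=4: δ = [3.888e-07, 6.912e-07, 7.776e-07, 1.166e-06]  ψ = [3, 0, 3, 3]  (obs o_4=2)
t=5: δ = [2.333e-08, 3.110e-08, 4.666e-08, 6.998e-08]  ψ = [3, 0, 3, 3]  (obs o_5=2)
backtrack: best end state = 3; path = [2, 3, 3, 3, 3, 3]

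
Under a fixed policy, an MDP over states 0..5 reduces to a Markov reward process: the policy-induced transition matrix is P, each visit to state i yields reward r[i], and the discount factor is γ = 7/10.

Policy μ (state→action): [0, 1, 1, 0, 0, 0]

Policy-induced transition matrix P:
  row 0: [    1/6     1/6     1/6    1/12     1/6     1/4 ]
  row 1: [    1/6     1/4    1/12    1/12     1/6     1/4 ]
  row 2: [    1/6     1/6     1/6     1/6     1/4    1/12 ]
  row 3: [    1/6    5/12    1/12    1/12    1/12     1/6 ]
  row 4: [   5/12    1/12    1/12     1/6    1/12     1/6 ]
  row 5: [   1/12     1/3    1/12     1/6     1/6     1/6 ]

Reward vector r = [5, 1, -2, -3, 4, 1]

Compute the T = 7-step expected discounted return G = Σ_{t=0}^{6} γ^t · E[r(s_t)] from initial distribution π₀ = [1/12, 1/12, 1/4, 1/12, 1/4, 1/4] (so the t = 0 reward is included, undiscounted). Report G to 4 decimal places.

G = 3.8917

t=0: π = [0.0833, 0.0833, 0.2500, 0.0833, 0.2500, 0.2500], E[r] = 1.0000, γ^t·E[r] = 1.000000, running G = 1.000000
t=1: π = [0.2083, 0.2153, 0.1111, 0.1458, 0.1597, 0.1597], E[r] = 1.3958, γ^t·E[r] = 0.977083, running G = 1.977083
t=2: π = [0.1933, 0.2344, 0.1100, 0.1192, 0.1505, 0.1927], E[r] = 1.4178, γ^t·E[r] = 0.694734, running G = 2.671817
t=3: π = [0.1882, 0.2356, 0.1086, 0.1211, 0.1534, 0.1931], E[r] = 1.4028, γ^t·E[r] = 0.481153, running G = 3.152970
t=4: π = [0.1889, 0.2360, 0.1081, 0.1213, 0.1528, 0.1929], E[r] = 1.4049, γ^t·E[r] = 0.337326, running G = 3.490296
t=5: π = [0.1888, 0.2361, 0.1081, 0.1212, 0.1528, 0.1931], E[r] = 1.4048, γ^t·E[r] = 0.236110, running G = 3.726406
t=6: π = [0.1888, 0.2361, 0.1081, 0.1212, 0.1528, 0.1931], E[r] = 1.4048, γ^t·E[r] = 0.165271, running G = 3.891678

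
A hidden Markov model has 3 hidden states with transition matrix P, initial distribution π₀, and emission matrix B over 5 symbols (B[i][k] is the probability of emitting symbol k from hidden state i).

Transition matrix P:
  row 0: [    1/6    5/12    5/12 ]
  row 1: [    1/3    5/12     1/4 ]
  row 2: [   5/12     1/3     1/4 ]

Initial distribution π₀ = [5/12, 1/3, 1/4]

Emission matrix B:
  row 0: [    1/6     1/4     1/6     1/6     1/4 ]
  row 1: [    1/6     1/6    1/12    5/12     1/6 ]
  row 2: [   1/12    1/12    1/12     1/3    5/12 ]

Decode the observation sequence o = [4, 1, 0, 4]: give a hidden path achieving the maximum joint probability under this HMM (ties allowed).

path = [2, 0, 1, 2]

t=0: δ = [1.042e-01, 5.556e-02, 1.042e-01]  (obs o_0=4)
t=1: δ = [1.085e-02, 7.234e-03, 3.617e-03]  ψ = [2, 0, 0]  (obs o_1=1)
t=2: δ = [4.019e-04, 7.535e-04, 3.768e-04]  ψ = [1, 0, 0]  (obs o_2=0)
t=3: δ = [6.279e-05, 5.233e-05, 7.849e-05]  ψ = [1, 1, 1]  (obs o_3=4)
backtrack: best end state = 2; path = [2, 0, 1, 2]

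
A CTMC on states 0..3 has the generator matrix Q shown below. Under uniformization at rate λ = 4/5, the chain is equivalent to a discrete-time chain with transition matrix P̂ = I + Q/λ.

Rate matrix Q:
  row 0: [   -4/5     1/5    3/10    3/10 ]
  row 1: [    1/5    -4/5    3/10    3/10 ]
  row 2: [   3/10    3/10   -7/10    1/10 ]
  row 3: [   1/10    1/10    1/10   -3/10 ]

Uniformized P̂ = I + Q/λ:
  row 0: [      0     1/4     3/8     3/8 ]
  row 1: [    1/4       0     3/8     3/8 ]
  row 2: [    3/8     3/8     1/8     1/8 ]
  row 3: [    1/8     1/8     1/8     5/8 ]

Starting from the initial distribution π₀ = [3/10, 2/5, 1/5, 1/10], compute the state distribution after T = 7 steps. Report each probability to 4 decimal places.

t=0: π = [0.3000, 0.4000, 0.2000, 0.1000]
t=1: π = [0.1875, 0.1625, 0.3000, 0.3500]
t=2: π = [0.1969, 0.2031, 0.2125, 0.3875]
t=3: π = [0.1789, 0.1773, 0.2250, 0.4188]
t=4: π = [0.1811, 0.1814, 0.2141, 0.4234]
t=5: π = [0.1786, 0.1785, 0.2156, 0.4273]
t=6: π = [0.1789, 0.1789, 0.2143, 0.4279]
t=7: π = [0.1786, 0.1786, 0.2145, 0.4284]

π = [0.1786, 0.1786, 0.2145, 0.4284]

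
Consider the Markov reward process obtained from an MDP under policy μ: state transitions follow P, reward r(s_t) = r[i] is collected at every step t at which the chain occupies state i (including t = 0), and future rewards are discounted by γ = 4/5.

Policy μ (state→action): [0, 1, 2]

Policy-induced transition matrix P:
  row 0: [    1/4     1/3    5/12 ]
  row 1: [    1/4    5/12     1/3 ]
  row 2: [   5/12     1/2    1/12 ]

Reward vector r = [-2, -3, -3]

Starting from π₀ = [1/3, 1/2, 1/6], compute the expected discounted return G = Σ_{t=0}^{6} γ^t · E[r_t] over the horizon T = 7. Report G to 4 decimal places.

G = -10.6553

t=0: π = [0.3333, 0.5000, 0.1667], E[r] = -2.6667, γ^t·E[r] = -2.666667, running G = -2.666667
t=1: π = [0.2778, 0.4028, 0.3194], E[r] = -2.7222, γ^t·E[r] = -2.177778, running G = -4.844444
t=2: π = [0.3032, 0.4201, 0.2766], E[r] = -2.6968, γ^t·E[r] = -1.725926, running G = -6.570370
t=3: π = [0.2961, 0.4144, 0.2894], E[r] = -2.7039, γ^t·E[r] = -1.384395, running G = -7.954765
t=4: π = [0.2982, 0.4161, 0.2856], E[r] = -2.7018, γ^t·E[r] = -1.106640, running G = -9.061406
t=5: π = [0.2976, 0.4156, 0.2868], E[r] = -2.7024, γ^t·E[r] = -0.885520, running G = -9.946926
t=6: π = [0.2978, 0.4158, 0.2864], E[r] = -2.7022, γ^t·E[r] = -0.708367, running G = -10.655292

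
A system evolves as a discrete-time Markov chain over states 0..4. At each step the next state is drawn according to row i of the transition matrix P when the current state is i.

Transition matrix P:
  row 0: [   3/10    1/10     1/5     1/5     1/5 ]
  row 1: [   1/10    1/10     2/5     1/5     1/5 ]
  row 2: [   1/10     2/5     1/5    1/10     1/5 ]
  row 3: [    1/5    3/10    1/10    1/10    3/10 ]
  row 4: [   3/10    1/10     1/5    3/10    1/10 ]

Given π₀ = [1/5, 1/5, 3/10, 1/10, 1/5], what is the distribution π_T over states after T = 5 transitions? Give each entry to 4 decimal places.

π = [0.1970, 0.2027, 0.2226, 0.1796, 0.1981]

t=0: π = [0.2000, 0.2000, 0.3000, 0.1000, 0.2000]
t=1: π = [0.1900, 0.2100, 0.2300, 0.1800, 0.1900]
t=2: π = [0.1940, 0.2050, 0.2240, 0.1780, 0.1990]
t=3: π = [0.1964, 0.2028, 0.2232, 0.1797, 0.1979]
t=4: π = [0.1968, 0.2029, 0.2226, 0.1795, 0.1982]
t=5: π = [0.1970, 0.2027, 0.2226, 0.1796, 0.1981]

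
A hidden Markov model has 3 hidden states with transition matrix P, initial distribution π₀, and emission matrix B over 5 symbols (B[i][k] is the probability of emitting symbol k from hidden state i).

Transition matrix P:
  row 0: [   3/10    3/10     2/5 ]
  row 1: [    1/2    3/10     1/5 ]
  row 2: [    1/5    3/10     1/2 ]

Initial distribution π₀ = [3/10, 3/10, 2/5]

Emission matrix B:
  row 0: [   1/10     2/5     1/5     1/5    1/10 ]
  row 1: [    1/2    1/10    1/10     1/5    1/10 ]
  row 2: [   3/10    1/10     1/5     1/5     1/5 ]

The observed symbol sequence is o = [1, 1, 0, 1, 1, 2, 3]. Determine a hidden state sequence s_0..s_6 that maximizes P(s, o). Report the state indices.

t=0: δ = [1.200e-01, 3.000e-02, 4.000e-02]  (obs o_0=1)
t=1: δ = [1.440e-02, 3.600e-03, 4.800e-03]  ψ = [0, 0, 0]  (obs o_1=1)
t=2: δ = [4.320e-04, 2.160e-03, 1.728e-03]  ψ = [0, 0, 0]  (obs o_2=0)
t=3: δ = [4.320e-04, 6.480e-05, 8.640e-05]  ψ = [1, 1, 2]  (obs o_3=1)
t=4: δ = [5.184e-05, 1.296e-05, 1.728e-05]  ψ = [0, 0, 0]  (obs o_4=1)
t=5: δ = [3.110e-06, 1.555e-06, 4.147e-06]  ψ = [0, 0, 0]  (obs o_5=2)
t=6: δ = [1.866e-07, 2.488e-07, 4.147e-07]  ψ = [0, 2, 2]  (obs o_6=3)
backtrack: best end state = 2; path = [0, 0, 1, 0, 0, 2, 2]

path = [0, 0, 1, 0, 0, 2, 2]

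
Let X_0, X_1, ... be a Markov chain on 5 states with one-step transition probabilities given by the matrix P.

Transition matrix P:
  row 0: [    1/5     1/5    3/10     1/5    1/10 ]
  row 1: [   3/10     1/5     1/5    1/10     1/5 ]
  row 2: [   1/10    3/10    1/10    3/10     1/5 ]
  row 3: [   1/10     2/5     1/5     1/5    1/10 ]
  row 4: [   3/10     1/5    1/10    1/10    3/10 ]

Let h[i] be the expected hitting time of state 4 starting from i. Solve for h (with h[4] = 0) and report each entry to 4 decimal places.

First-step conditioning: h[4] = 0; for i ≠ 4, h[i] = 1 + Σ_k P[i][k]·h[k].
  h[0] = 1 + 1/5·h[0] + 1/5·h[1] + 3/10·h[2] + 1/5·h[3]
  h[1] = 1 + 3/10·h[0] + 1/5·h[1] + 1/5·h[2] + 1/10·h[3]
  h[2] = 1 + 1/10·h[0] + 3/10·h[1] + 1/10·h[2] + 3/10·h[3]
  h[3] = 1 + 1/10·h[0] + 2/5·h[1] + 1/5·h[2] + 1/5·h[3]
Solving the 4×4 linear system over states ≠ 4 gives exactly h = [4150/611, 11330/1833, 290/47, 12340/1833, 0] (h[4] = 0 is the target).

h = [6.7921, 6.1811, 6.1702, 6.7321, 0.0000]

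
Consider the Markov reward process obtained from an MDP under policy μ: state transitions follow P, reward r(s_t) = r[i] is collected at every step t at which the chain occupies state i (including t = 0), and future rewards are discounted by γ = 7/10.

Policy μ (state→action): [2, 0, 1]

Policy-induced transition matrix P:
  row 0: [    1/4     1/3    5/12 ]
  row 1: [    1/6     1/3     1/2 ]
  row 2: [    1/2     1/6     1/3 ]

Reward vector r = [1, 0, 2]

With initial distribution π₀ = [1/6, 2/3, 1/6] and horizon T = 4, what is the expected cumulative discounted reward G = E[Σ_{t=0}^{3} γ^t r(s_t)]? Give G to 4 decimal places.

G = 2.2594

t=0: π = [0.1667, 0.6667, 0.1667], E[r] = 0.5000, γ^t·E[r] = 0.500000, running G = 0.500000
t=1: π = [0.2361, 0.3056, 0.4583], E[r] = 1.1528, γ^t·E[r] = 0.806944, running G = 1.306944
t=2: π = [0.3391, 0.2569, 0.4039], E[r] = 1.1470, γ^t·E[r] = 0.562025, running G = 1.868970
t=3: π = [0.3296, 0.2660, 0.4044], E[r] = 1.1384, γ^t·E[r] = 0.390473, running G = 2.259443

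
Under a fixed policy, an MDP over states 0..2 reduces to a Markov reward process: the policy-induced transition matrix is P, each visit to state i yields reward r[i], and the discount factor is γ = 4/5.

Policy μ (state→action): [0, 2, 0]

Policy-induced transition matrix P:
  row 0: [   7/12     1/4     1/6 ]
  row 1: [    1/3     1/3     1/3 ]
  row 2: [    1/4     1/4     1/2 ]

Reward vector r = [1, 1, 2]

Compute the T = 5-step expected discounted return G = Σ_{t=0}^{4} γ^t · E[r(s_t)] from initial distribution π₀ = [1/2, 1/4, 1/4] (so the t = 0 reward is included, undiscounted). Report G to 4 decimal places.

t=0: π = [0.5000, 0.2500, 0.2500], E[r] = 1.2500, γ^t·E[r] = 1.250000, running G = 1.250000
t=1: π = [0.4375, 0.2708, 0.2917], E[r] = 1.2917, γ^t·E[r] = 1.033333, running G = 2.283333
t=2: π = [0.4184, 0.2726, 0.3090], E[r] = 1.3090, γ^t·E[r] = 0.837778, running G = 3.121111
t=3: π = [0.4122, 0.2727, 0.3151], E[r] = 1.3151, γ^t·E[r] = 0.673333, running G = 3.794444
t=4: π = [0.4101, 0.2727, 0.3172], E[r] = 1.3172, γ^t·E[r] = 0.539506, running G = 4.333951

G = 4.3340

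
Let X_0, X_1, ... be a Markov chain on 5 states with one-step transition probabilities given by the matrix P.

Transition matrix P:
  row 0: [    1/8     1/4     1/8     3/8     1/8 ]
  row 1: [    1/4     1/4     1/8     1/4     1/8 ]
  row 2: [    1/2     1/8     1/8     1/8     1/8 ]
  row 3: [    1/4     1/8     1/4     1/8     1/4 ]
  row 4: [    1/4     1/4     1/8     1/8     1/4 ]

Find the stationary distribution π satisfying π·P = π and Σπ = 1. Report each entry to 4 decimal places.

Balance equations π_j = Σ_i π_i·P[i][j]:
  π_0 = 1/8·π_0 + 1/4·π_1 + 1/2·π_2 + 1/4·π_3 + 1/4·π_4
  π_1 = 1/4·π_0 + 1/4·π_1 + 1/8·π_2 + 1/8·π_3 + 1/4·π_4
  π_2 = 1/8·π_0 + 1/8·π_1 + 1/8·π_2 + 1/4·π_3 + 1/8·π_4
  π_3 = 3/8·π_0 + 1/4·π_1 + 1/8·π_2 + 1/8·π_3 + 1/8·π_4
  normalize: π_0 + π_1 + π_2 + π_3 + π_4 = 1
Solving the linear system gives exactly π = [1192/4657, 951/4657, 707/4657, 999/4657, 808/4657].

π = [0.2560, 0.2042, 0.1518, 0.2145, 0.1735]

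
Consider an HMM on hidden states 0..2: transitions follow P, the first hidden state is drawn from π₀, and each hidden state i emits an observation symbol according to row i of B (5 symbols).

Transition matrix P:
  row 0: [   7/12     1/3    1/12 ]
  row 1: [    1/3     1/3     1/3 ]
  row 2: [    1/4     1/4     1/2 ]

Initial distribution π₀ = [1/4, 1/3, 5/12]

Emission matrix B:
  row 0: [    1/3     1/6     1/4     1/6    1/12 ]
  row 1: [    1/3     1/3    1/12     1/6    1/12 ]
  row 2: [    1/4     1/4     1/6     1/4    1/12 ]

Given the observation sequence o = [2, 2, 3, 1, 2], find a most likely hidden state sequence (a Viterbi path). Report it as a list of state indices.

path = [0, 0, 0, 0, 0]

t=0: δ = [6.250e-02, 2.778e-02, 6.944e-02]  (obs o_0=2)
t=1: δ = [9.115e-03, 1.736e-03, 5.787e-03]  ψ = [0, 0, 2]  (obs o_1=2)
t=2: δ = [8.861e-04, 5.064e-04, 7.234e-04]  ψ = [0, 0, 2]  (obs o_2=3)
t=3: δ = [8.615e-05, 9.846e-05, 9.042e-05]  ψ = [0, 0, 2]  (obs o_3=1)
t=4: δ = [1.256e-05, 2.735e-06, 7.535e-06]  ψ = [0, 1, 2]  (obs o_4=2)
backtrack: best end state = 0; path = [0, 0, 0, 0, 0]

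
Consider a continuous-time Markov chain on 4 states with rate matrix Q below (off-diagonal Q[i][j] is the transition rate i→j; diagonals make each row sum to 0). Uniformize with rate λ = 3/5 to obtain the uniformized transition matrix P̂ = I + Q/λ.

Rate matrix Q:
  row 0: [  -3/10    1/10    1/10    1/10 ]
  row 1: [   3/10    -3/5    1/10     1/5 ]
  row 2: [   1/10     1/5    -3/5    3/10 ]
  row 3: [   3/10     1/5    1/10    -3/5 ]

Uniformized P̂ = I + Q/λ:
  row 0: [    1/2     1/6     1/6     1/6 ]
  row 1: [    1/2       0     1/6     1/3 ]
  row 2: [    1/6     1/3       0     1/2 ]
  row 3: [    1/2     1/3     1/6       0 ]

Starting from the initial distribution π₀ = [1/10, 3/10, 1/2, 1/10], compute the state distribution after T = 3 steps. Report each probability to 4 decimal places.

t=0: π = [0.1000, 0.3000, 0.5000, 0.1000]
t=1: π = [0.3333, 0.2167, 0.0833, 0.3667]
t=2: π = [0.4722, 0.2056, 0.1528, 0.1694]
t=3: π = [0.4491, 0.1861, 0.1412, 0.2236]

π = [0.4491, 0.1861, 0.1412, 0.2236]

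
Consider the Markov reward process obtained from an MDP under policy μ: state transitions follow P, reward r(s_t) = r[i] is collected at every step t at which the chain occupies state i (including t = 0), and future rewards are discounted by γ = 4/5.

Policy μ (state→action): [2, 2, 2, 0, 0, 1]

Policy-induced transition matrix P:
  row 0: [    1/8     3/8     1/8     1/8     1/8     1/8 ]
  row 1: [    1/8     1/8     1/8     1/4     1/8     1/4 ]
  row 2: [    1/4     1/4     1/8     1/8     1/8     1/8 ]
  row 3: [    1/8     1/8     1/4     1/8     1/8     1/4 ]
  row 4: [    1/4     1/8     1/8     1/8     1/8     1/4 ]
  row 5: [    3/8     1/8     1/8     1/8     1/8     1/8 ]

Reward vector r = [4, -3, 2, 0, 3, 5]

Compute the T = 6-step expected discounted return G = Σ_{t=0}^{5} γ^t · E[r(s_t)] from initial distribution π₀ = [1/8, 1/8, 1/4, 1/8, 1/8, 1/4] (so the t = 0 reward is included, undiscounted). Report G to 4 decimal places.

t=0: π = [0.1250, 0.1250, 0.2500, 0.1250, 0.1250, 0.2500], E[r] = 2.2500, γ^t·E[r] = 2.250000, running G = 2.250000
t=1: π = [0.2344, 0.1875, 0.1406, 0.1406, 0.1250, 0.1719], E[r] = 1.8906, γ^t·E[r] = 1.512500, running G = 3.762500
t=2: π = [0.2012, 0.2012, 0.1426, 0.1484, 0.1250, 0.1816], E[r] = 1.7695, γ^t·E[r] = 1.132500, running G = 4.895000
t=3: π = [0.2039, 0.1931, 0.1436, 0.1501, 0.1250, 0.1843], E[r] = 1.8198, γ^t·E[r] = 0.931750, running G = 5.826750
t=4: π = [0.2047, 0.1939, 0.1438, 0.1491, 0.1250, 0.1835], E[r] = 1.8171, γ^t·E[r] = 0.744275, running G = 6.571025
t=5: π = [0.2045, 0.1941, 0.1436, 0.1492, 0.1250, 0.1835], E[r] = 1.8153, γ^t·E[r] = 0.594848, running G = 7.165873

G = 7.1659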